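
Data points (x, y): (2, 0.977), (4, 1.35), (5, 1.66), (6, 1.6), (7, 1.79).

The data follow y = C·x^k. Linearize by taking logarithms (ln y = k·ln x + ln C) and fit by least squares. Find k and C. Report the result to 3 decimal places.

Taking logs, ln y = k·ln x + ln C, so regress ln y on ln x.
XᵀX = [[11.9895, 7.4265]; [7.4265, 5]], rhs = [3.1907, 1.8359]ᵀ  (here Σln x = 7.4265, Σ(ln x)² = 11.9895, Σln y = 1.8359, Σln x·ln y = 3.1907).
Solving (det = 4.7940): k = 0.48376, ln C = -0.35136, so C = exp(-0.35136) = 0.70373.

k = 0.484, C = 0.704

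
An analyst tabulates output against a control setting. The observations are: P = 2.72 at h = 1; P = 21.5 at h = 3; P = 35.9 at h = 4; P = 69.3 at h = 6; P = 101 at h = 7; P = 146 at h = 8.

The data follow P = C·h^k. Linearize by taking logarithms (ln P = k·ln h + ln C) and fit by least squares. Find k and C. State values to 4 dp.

k = 1.8708, C = 2.6982

Linearized form: ln P = k·ln h + ln C. From the 6 transformed points,
AᵀA = [[14.4498, 8.3020]; [8.3020, 6]], rhs = [35.2726, 21.4866]ᵀ  (here Σln h = 8.3020, Σ(ln h)² = 14.4498, Σln P = 21.4866, Σln h·ln P = 35.2726).
Solving (det = 17.7753): k = 1.87075, ln C = 0.99260, so C = exp(0.99260) = 2.69823.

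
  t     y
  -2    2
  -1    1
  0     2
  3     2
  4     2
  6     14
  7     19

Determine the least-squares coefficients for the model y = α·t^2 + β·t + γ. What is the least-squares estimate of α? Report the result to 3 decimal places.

α = 0.506

Compute the Gram sums: Σt^2·t^2 = 4051, Σt^2·t = 641, Σt^2 = 115, Σt·t = 115, Σt = 17, Σ1 = 7.
For Aᵀy: Σt^2·y = 1494, Σt·y = 226, Σy = 42.
AᵀA·[α, β, γ]ᵀ = Aᵀy becomes [[4051, 641, 115]; [641, 115, 17]; [115, 17, 7]]·[α, β, γ]ᵀ = [1494, 226, 42]ᵀ.
Inverting the 3×3 Gram matrix, [α, β, γ]ᵀ = [1051/2079, -1660/2079, -761/2079]ᵀ.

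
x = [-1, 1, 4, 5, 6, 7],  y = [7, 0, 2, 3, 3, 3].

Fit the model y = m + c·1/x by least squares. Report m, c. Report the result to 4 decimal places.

m = 3.4467, c = -3.5288

From the data, Σ1 = 6, Σ1/x = 319/420, Σ1/x·1/x = 379381/176400.
Right-hand side: Σy = 18, Σ1/x·y = -174/35.
det = 6·(379381/176400) − (319/420)² = 86981/7056.
m = (18·(379381/176400) − (319/420)·(-174/35))/(86981/7056) = 1498986/434905; c = (6·(-174/35) − (319/420)·18)/(86981/7056) = -306936/86981.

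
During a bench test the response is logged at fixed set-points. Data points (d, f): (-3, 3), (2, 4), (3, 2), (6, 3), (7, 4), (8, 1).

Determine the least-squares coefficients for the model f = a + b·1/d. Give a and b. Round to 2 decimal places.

a = 2.75, b = 0.55

The normal equations are: 6·a + (157/168)·b = 17;  (157/168)·a + (1681/3136)·b = 481/168.
Determinant 6·(1681/3136) − (157/168)² = 66125/28224.
a = (17·(1681/3136) − (157/168)·(481/168))/(66125/28224) = 181676/66125; b = (6·(481/168) − (157/168)·17)/(66125/28224) = 36456/66125.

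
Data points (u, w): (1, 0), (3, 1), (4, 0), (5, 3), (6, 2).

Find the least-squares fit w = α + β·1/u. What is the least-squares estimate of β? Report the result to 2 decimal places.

β = -2.23

Setting ∂/∂α … = 0 gives: 5·α + (39/20)·β = 6;  (39/20)·α + (4469/3600)·β = 19/15.
Eliminating β: (4469/3600)·(row 1) − (39/20)·(row 2) gives (541/225)·α = (4469/3600)·6 − (39/20)·(19/15) = 2987/600, so α = 8961/4328.
Then β = ((19/15) − (39/20)·(8961/4328))/(4469/3600) = -2415/1082.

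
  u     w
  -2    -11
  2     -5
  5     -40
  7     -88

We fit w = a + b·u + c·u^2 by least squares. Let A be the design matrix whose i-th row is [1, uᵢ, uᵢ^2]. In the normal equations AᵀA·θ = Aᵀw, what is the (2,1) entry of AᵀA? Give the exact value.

12

Row 2 ↔ basis u, column 1 ↔ basis 1, so (AᵀA)_{2,1} = Σᵢ u = (-2)·(1) + (2)·(1) + (5)·(1) + (7)·(1) = 12.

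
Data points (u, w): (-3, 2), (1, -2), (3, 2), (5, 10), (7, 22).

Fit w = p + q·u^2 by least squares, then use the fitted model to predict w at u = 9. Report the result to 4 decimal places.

Compute the Gram sums: Σ1 = 5, Σu^2 = 93, Σu^2·u^2 = 3189.
And Σw = 34, Σu^2·w = 1362.
So MᵀM·[p, q]ᵀ = Mᵀw: [[5, 93]; [93, 3189]]·[p, q]ᵀ = [34, 1362]ᵀ.
det = 5·3189 − 93² = 7296.
p = (34·3189 − 93·1362)/7296 = -5/2; q = (5·1362 − 93·34)/7296 = 1/2.
At u = 9: ŵ = (-5/2)·(1) + (1/2)·(81) = 38.

ŵ = 38.0000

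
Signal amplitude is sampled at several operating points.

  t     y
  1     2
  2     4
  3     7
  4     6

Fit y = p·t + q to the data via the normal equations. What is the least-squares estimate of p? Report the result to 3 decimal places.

p = 1.500

Setting ∂/∂p … = 0 gives: 30·p + 10·q = 55;  10·p + 4·q = 19.
det = 30·4 − 10² = 20.
p = (55·4 − 10·19)/20 = 3/2; q = (30·19 − 10·55)/20 = 1.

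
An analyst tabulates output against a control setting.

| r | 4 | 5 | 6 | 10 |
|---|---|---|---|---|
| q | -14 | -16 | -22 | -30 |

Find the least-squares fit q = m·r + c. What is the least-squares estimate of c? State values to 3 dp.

c = -3.783

Entries of MᵀM: Σr·r = 177, Σr = 25, Σ1 = 4.
And Σr·q = -568, Σq = -82.
Determinant 177·4 − 25² = 83.
m = ((-568)·4 − 25·(-82))/83 = -222/83; c = (177·(-82) − 25·(-568))/83 = -314/83.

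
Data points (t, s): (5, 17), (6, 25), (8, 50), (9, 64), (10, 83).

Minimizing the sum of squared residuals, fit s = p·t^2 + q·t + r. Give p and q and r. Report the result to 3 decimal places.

p = 1.190, q = -4.680, r = 10.545

Normal-equation sums: Σt^2·t^2 = 22578, Σt^2·t = 2582, Σt^2 = 306, Σt·t = 306, Σt = 38, Σ1 = 5.
And Σt^2·s = 18009, Σt·s = 2041, Σs = 239.
So AᵀA·[p, q, r]ᵀ = Aᵀs: [[22578, 2582, 306]; [2582, 306, 38]; [306, 38, 5]]·[p, q, r]ᵀ = [18009, 2041, 239]ᵀ.
Inverting the 3×3 Gram matrix, [p, q, r]ᵀ = [733/616, -2883/616, 116/11]ᵀ.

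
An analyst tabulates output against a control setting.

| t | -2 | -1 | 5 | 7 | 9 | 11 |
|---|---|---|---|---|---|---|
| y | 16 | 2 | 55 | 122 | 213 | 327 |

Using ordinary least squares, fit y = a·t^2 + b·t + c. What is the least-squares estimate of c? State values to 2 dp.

c = -3.72

XᵀX·[a, b, c]ᵀ = Xᵀy reads: 24245·a + 2519·b + 281·c = 64239;  2519·a + 281·b + 29·c = 6609;  281·a + 29·b + 6·c = 735.
Solving the 3×3 system (Gaussian elimination) gives a = 65107/21358, b = -365597/106790, c = -198531/53395.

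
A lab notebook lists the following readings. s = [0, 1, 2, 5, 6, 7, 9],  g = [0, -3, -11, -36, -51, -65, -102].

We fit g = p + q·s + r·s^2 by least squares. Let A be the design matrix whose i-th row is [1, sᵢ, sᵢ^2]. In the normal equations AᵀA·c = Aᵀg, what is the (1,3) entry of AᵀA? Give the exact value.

Row 1 ↔ basis 1, column 3 ↔ basis s^2, so (AᵀA)_{1,3} = Σᵢ s^2 = (1)·(0) + (1)·(1) + (1)·(4) + (1)·(25) + (1)·(36) + (1)·(49) + (1)·(81) = 196.

196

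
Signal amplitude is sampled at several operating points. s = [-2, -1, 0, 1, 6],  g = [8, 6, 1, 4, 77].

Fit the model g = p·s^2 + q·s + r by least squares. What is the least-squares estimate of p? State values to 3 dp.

p = 2.014

The normal equations are: 1314·p + 208·q + 42·r = 2814;  208·p + 42·q + 4·r = 444;  42·p + 4·q + 5·r = 96.
(Σs^2·s^2 = 1314, Σs^2·s = 208, Σs^2 = 42, Σs·s = 42, Σs = 4, Σ1 = 5, Σs^2·g = 2814, Σs·g = 444, Σg = 96.)
Solving the 3×3 system (Gaussian elimination) gives p = 17319/8599, q = 3534/8599, r = 16794/8599.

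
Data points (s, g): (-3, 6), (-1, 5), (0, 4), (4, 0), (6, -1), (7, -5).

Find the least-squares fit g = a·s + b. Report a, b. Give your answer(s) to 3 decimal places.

a = -1.008, b = 3.684

Sums needed: Σs·s = 111, Σs = 13, Σ1 = 6.
For Xᵀg: Σs·g = -64, Σg = 9.
So XᵀX·[a, b]ᵀ = Xᵀg: [[111, 13]; [13, 6]]·[a, b]ᵀ = [-64, 9]ᵀ.
Determinant 111·6 − 13² = 497.
a = ((-64)·6 − 13·9)/497 = -501/497; b = (111·9 − 13·(-64))/497 = 1831/497.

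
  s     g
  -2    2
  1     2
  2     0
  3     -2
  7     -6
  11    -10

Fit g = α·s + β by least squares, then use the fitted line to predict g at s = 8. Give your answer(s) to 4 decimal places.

ĝ = -6.7205

Entries of MᵀM: Σs·s = 188, Σs = 22, Σ1 = 6.
For Mᵀg: Σs·g = -160, Σg = -14.
Normal equations: [[188, 22]; [22, 6]]·[α, β]ᵀ = [-160, -14]ᵀ.
Determinant 188·6 − 22² = 644.
α = ((-160)·6 − 22·(-14))/644 = -163/161; β = (188·(-14) − 22·(-160))/644 = 222/161.
At s = 8: ĝ = (-163/161)·(8) + (222/161)·(1) = -1082/161.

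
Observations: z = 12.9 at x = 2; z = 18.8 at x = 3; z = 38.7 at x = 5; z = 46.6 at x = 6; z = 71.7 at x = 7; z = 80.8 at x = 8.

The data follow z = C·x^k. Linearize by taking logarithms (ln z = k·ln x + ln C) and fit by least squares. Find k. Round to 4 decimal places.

Linearized form: ln z = k·ln x + ln C. From the 6 transformed points,
Σln x = 9.2183, Σ(ln x)² = 15.5987, Σln z = 21.6530, Σln x·ln z = 35.2095.
Equations: 15.5987·k + 9.2183·ln C = 35.2095;  9.2183·k + 6·ln C = 21.6530.
Δ = 15.5987·6 − (9.2183)² = 8.6152; k = (35.2095·6 − 9.2183·21.6530)/8.6152 = 1.35263, ln C = (15.5987·21.6530 − 9.2183·35.2095)/8.6152 = 1.53068.

k = 1.3526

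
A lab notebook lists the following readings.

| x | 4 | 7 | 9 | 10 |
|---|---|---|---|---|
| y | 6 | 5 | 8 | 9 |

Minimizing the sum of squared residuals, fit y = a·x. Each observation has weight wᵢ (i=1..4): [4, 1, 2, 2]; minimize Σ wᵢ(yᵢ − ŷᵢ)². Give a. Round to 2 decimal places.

a = 0.96

With design matrix A, AᵀWA = [[475]] and AᵀWy = [455]ᵀ.
Hence a = 455 / 475 ≈ 0.957895.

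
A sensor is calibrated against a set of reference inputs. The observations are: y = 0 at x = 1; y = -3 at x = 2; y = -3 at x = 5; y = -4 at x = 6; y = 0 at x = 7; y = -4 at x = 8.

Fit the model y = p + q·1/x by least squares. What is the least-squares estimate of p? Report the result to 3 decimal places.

p = -3.359

The normal system AᵀA·[p, q]ᵀ = Aᵀy is [[6, 1793/840]; [1793/840, 955249/705600]]·[p, q]ᵀ = [-14, -49/15]ᵀ.
Eliminating q: (955249/705600)·(row 1) − (1793/840)·(row 2) gives (503329/141120)·p = (955249/705600)·(-14) − (1793/840)·(-49/15) = -603821/50400, so p = -8453494/2516645.
Then q = ((-49/15) − (1793/840)·(-8453494/2516645))/(955249/705600) = 1451184/503329.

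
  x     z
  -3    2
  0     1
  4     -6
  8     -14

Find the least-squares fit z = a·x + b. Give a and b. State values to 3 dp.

a = -1.509, b = -0.855

Sums needed: Σx·x = 89, Σx = 9, Σ1 = 4.
And Σx·z = -142, Σz = -17.
So MᵀM·[a, b]ᵀ = Mᵀz: [[89, 9]; [9, 4]]·[a, b]ᵀ = [-142, -17]ᵀ.
Eliminating b: 4·(row 1) − 9·(row 2) gives 275·a = 4·(-142) − 9·(-17) = -415, so a = -83/55.
Then b = ((-17) − 9·(-83/55))/4 = -47/55.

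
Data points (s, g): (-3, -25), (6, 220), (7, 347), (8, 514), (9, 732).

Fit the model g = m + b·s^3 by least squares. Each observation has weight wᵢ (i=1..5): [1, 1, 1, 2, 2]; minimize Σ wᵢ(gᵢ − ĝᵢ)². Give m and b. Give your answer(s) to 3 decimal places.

m = 2.864, b = 1.000

MᵀWM·[m, b]ᵀ = MᵀWg reads: 7·m + 3014·b = 3034;  3014·m + 1752204·b = 1760808.
Δ = 7·1752204 − 3014² = 3181232.
m = (3034·1752204 − 3014·1760808)/3181232 = 1138953/397654; b = (7·1760808 − 3014·3034)/3181232 = 795295/795308.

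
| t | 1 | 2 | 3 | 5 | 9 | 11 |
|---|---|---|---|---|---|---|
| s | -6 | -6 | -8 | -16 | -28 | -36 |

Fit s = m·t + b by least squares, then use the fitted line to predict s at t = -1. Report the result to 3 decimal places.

ŝ = 2.660

With design matrix X, XᵀX = [[241, 31]; [31, 6]] and Xᵀs = [-770, -100]ᵀ.
Determinant 241·6 − 31² = 485.
m = ((-770)·6 − 31·(-100))/485 = -304/97; b = (241·(-100) − 31·(-770))/485 = -46/97.
At t = -1: ŝ = (-304/97)·(-1) + (-46/97)·(1) = 258/97.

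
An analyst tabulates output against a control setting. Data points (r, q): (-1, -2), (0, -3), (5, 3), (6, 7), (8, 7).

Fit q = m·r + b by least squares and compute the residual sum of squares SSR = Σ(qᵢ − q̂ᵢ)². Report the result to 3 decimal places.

Setting ∂/∂m … = 0 gives: 126·m + 18·b = 115;  18·m + 5·b = 12.
(Σr·r = 126, Σr = 18, Σ1 = 5, Σr·q = 115, Σq = 12.)
Δ = 126·5 − 18² = 306.
m = (115·5 − 18·12)/306 = 359/306; b = (126·12 − 18·115)/306 = -31/17.
Residuals: 305/306, -20/17, -319/306, 91/51, -86/153; SSR = 2131/306.

SSR = 6.964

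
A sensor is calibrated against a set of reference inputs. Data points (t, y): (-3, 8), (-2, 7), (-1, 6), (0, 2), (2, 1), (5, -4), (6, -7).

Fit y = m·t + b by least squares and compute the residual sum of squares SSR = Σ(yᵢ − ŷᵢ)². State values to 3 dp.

SSR = 4.732

From the data, Σt·t = 79, Σt = 7, Σ1 = 7.
Right-hand side: Σt·y = -104, Σy = 13.
So MᵀM·[m, b]ᵀ = Mᵀy: [[79, 7]; [7, 7]]·[m, b]ᵀ = [-104, 13]ᵀ.
Δ = 79·7 − 7² = 504.
m = ((-104)·7 − 7·13)/504 = -13/8; b = (79·13 − 7·(-104))/504 = 195/56.
Residuals: -5/14, 15/56, 25/28, -83/56, 43/56, 9/14, -41/56; SSR = 265/56.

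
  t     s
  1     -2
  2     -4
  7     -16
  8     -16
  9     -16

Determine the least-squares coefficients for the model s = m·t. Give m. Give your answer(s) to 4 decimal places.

m = -1.9799

Forming XᵀX = [[199]] and Xᵀs = [-394]ᵀ gives XᵀX·[m]ᵀ = Xᵀs.
m = (-394)/199 = -1.9799.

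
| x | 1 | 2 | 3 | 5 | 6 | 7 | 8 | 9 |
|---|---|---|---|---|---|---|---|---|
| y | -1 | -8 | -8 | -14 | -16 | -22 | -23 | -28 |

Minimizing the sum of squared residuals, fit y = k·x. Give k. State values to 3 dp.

Forming MᵀM = [[269]] and Mᵀy = [-797]ᵀ gives MᵀM·[k]ᵀ = Mᵀy.
k = (-797)/269 = -2.96283.

k = -2.963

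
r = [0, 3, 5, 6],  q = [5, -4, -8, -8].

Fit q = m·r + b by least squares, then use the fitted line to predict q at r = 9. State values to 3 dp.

The normal system XᵀX·[m, b]ᵀ = Xᵀq is [[70, 14]; [14, 4]]·[m, b]ᵀ = [-100, -15]ᵀ.
Eliminating b: 4·(row 1) − 14·(row 2) gives 84·m = 4·(-100) − 14·(-15) = -190, so m = -95/42.
Then b = ((-15) − 14·(-95/42))/4 = 25/6.
At r = 9: q̂ = (-95/42)·(9) + (25/6)·(1) = -340/21.

q̂ = -16.190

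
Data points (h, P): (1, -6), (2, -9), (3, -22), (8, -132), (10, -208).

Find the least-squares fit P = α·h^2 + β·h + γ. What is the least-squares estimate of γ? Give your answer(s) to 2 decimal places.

With design matrix A, AᵀA = [[14194, 1548, 178]; [1548, 178, 24]; [178, 24, 5]] and AᵀP = [-29488, -3226, -377]ᵀ.
Solving the 3×3 system (Gaussian elimination) gives α = -33225/15439, β = 18743/15439, γ = -71257/15439.

γ = -4.62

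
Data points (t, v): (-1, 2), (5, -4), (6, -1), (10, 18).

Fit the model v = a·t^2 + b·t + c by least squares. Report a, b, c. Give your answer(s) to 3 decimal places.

a = 0.482, b = -2.879, c = -1.379

Setting ∂/∂a … = 0 gives: 11922·a + 1340·b + 162·c = 1666;  1340·a + 162·b + 20·c = 152;  162·a + 20·b + 4·c = 15.
Row-reducing yields a = 24817/51482, b = -74104/25741, c = -70991/51482.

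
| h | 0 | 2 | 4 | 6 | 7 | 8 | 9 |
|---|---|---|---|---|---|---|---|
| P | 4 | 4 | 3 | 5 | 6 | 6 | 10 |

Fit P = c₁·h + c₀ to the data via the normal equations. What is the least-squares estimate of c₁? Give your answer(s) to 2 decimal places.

c₁ = 0.53

Forming MᵀM = [[250, 36]; [36, 7]] and MᵀP = [230, 38]ᵀ gives MᵀM·[c₁, c₀]ᵀ = MᵀP.
Eliminating c₀: 7·(row 1) − 36·(row 2) gives 454·c₁ = 7·230 − 36·38 = 242, so c₁ = 121/227.
Then c₀ = (38 − 36·(121/227))/7 = 610/227.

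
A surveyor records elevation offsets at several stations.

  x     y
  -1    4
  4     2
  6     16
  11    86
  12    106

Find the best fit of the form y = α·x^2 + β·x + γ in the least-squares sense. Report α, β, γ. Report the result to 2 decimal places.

α = 1.03, β = -3.43, γ = -0.50

AᵀA·[α, β, γ]ᵀ = Aᵀy reads: 36930·α + 3338·β + 318·γ = 26282;  3338·α + 318·β + 32·γ = 2318;  318·α + 32·β + 5·γ = 214.
Solving the 3×3 system (Gaussian elimination) gives α = 124281/121088, β = -415843/121088, γ = -30155/60544.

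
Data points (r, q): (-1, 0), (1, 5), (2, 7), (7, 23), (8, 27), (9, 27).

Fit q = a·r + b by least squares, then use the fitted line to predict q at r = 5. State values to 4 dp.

Normal-equation sums: Σr·r = 200, Σr = 26, Σ1 = 6.
And Σr·q = 639, Σq = 89.
So XᵀX·[a, b]ᵀ = Xᵀq: [[200, 26]; [26, 6]]·[a, b]ᵀ = [639, 89]ᵀ.
Determinant 200·6 − 26² = 524.
a = (639·6 − 26·89)/524 = 380/131; b = (200·89 − 26·639)/524 = 593/262.
At r = 5: q̂ = (380/131)·(5) + (593/262)·(1) = 4393/262.

q̂ = 16.7672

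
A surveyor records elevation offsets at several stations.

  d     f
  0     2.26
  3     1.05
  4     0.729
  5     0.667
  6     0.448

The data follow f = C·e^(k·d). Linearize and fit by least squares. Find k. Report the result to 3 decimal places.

Taking logs, ln f = k·d + ln C, so regress ln f on d.
XᵀX = [[86.0000, 18.0000]; [18.0000, 5]], rhs = [-7.9606, -0.6599]ᵀ  (here Σd = 18.0000, Σ(d)² = 86.0000, Σln f = -0.6599, Σd·ln f = -7.9606).
Slope k = (n·Σd·ln f − Σd·Σln f)/(n·Σ(d)² − (Σd)²) = (5·-7.9606 − 18.0000·-0.6599)/106.0000 = -0.26345; ln C = (Σln f − k·Σd)/n = 0.81644.

k = -0.263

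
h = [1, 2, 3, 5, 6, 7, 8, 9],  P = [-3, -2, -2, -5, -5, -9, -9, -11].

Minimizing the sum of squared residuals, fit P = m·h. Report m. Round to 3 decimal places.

The normal system XᵀX·[m]ᵀ = XᵀP is [[269]]·[m]ᵀ = [-302]ᵀ.
m = (-302)/269 = -1.12268.

m = -1.123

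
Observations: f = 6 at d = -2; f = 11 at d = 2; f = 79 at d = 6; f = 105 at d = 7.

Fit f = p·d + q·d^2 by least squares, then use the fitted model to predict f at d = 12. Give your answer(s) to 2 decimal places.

Setting ∂/∂p … = 0 gives: 93·p + 559·q = 1219;  559·p + 3729·q = 8057.
det = 93·3729 − 559² = 34316.
p = (1219·3729 − 559·8057)/34316 = 10447/8579; q = (93·8057 − 559·1219)/34316 = 16970/8579.
At d = 12: f̂ = (10447/8579)·(12) + (16970/8579)·(144) = 2569044/8579.

f̂ = 299.46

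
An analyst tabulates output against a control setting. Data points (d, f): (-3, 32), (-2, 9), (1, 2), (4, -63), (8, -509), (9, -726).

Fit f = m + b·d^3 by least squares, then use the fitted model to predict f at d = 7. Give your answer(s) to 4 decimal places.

f̂ = -340.2695

The normal equations are: 6·m + 1271·b = -1255;  1271·m + 798475·b = -794828.
(Σ1 = 6, Σd^3 = 1271, Σd^3·d^3 = 798475, Σf = -1255, Σd^3·f = -794828.)
Determinant 6·798475 − 1271² = 3175409.
m = ((-1255)·798475 − 1271·(-794828))/3175409 = 198543/77449; b = (6·(-794828) − 1271·(-1255))/3175409 = -3173863/3175409.
At d = 7: f̂ = (198543/77449)·(1) + (-3173863/3175409)·(343) = -1080494746/3175409.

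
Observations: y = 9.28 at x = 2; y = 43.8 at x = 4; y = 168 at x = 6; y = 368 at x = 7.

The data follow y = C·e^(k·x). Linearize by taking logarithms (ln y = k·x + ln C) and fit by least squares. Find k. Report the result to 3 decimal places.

k = 0.728

Let Y = ln y. Fitting Y = k·x + ln C by least squares:
Σx = 19.0000, Σ(x)² = 105.0000, Σln y = 17.0395, Σx·ln y = 91.6746.
Equations: 105.0000·k + 19.0000·ln C = 91.6746;  19.0000·k + 4·ln C = 17.0395.
Δ = 105.0000·4 − (19.0000)² = 59.0000; k = (91.6746·4 − 19.0000·17.0395)/59.0000 = 0.72792, ln C = (105.0000·17.0395 − 19.0000·91.6746)/59.0000 = 0.80227.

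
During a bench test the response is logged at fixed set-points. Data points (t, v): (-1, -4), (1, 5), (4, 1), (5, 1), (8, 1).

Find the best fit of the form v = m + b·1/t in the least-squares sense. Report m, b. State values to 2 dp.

m = 0.29, b = 4.44

Sums needed: Σ1 = 5, Σ1/t = 23/40, Σ1/t·1/t = 3389/1600.
For Mᵀv: Σv = 4, Σ1/t·v = 383/40.
MᵀM·[m, b]ᵀ = Mᵀv becomes [[5, 23/40]; [23/40, 3389/1600]]·[m, b]ᵀ = [4, 383/40]ᵀ.
Determinant 5·(3389/1600) − (23/40)² = 513/50.
m = (4·(3389/1600) − (23/40)·(383/40))/(513/50) = 4747/16416; b = (5·(383/40) − (23/40)·4)/(513/50) = 9115/2052.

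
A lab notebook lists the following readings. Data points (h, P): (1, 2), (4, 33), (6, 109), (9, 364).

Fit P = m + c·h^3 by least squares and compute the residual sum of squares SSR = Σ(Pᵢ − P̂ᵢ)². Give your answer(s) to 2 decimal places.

SSR = 0.09

From the data, Σ1 = 4, Σh^3 = 1010, Σh^3·h^3 = 582194.
For XᵀP: ΣP = 508, Σh^3·P = 291014.
XᵀX·[m, c]ᵀ = XᵀP becomes [[4, 1010]; [1010, 582194]]·[m, c]ᵀ = [508, 291014]ᵀ.
Eliminating c: 582194·(row 1) − 1010·(row 2) gives 1308676·m = 582194·508 − 1010·291014 = 1830412, so m = 457603/327169.
Then c = (291014 − 1010·(457603/327169))/582194 = 162744/327169.
Residuals: 33991/327169, -76642/327169, 51114/327169, -8463/327169; SSR = 29690/327169.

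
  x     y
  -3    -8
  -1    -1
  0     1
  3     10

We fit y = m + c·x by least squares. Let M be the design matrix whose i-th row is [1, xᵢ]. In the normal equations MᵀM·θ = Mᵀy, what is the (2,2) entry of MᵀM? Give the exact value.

Row 2 ↔ basis x, column 2 ↔ basis x, so (MᵀM)_{2,2} = Σᵢ (x)·(x) = (-3)·(-3) + (-1)·(-1) + (0)·(0) + (3)·(3) = 19.

19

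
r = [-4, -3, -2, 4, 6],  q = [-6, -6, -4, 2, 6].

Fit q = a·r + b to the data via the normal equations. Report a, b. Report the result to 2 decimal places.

From the data, Σr·r = 81, Σr = 1, Σ1 = 5.
And Σr·q = 94, Σq = -8.
So AᵀA·[a, b]ᵀ = Aᵀq: [[81, 1]; [1, 5]]·[a, b]ᵀ = [94, -8]ᵀ.
det = 81·5 − 1² = 404.
a = (94·5 − 1·(-8))/404 = 239/202; b = (81·(-8) − 1·94)/404 = -371/202.

a = 1.18, b = -1.84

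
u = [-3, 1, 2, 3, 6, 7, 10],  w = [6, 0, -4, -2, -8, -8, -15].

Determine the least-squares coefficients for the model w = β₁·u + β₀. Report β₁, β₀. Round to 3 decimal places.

Sums needed: Σu·u = 208, Σu = 26, Σ1 = 7.
For Mᵀw: Σu·w = -286, Σw = -31.
Δ = 208·7 − 26² = 780.
β₁ = ((-286)·7 − 26·(-31))/780 = -23/15; β₀ = (208·(-31) − 26·(-286))/780 = 19/15.

β₁ = -1.533, β₀ = 1.267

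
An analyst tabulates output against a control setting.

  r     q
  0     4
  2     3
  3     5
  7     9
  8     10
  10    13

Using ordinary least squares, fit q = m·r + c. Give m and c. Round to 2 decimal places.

m = 0.97, c = 2.46

Entries of XᵀX: Σr·r = 226, Σr = 30, Σ1 = 6.
Right-hand side: Σr·q = 294, Σq = 44.
Normal equations: [[226, 30]; [30, 6]]·[m, c]ᵀ = [294, 44]ᵀ.
det = 226·6 − 30² = 456.
m = (294·6 − 30·44)/456 = 37/38; c = (226·44 − 30·294)/456 = 281/114.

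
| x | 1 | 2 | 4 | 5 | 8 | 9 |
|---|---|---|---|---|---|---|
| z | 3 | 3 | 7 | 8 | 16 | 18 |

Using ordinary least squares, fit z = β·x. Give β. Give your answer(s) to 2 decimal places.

MᵀM·[β]ᵀ = Mᵀz reads: 191·β = 367.
(Σx·x = 191, Σx·z = 367.)
β = 367/191 = 1.92147.

β = 1.92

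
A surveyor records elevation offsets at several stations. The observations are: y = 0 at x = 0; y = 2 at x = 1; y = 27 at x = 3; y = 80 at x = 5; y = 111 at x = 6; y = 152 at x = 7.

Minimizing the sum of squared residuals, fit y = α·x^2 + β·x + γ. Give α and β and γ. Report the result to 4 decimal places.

Sums needed: Σx^2·x^2 = 4404, Σx^2·x = 712, Σx^2 = 120, Σx·x = 120, Σx = 22, Σ1 = 6.
And Σx^2·y = 13689, Σx·y = 2213, Σy = 372.
Normal equations: [[4404, 712, 120]; [712, 120, 22]; [120, 22, 6]]·[α, β, γ]ᵀ = [13689, 2213, 372]ᵀ.
Inverting the 3×3 Gram matrix, [α, β, γ]ᵀ = [7433/2420, 417/1210, -839/1210]ᵀ.

α = 3.0715, β = 0.3446, γ = -0.6934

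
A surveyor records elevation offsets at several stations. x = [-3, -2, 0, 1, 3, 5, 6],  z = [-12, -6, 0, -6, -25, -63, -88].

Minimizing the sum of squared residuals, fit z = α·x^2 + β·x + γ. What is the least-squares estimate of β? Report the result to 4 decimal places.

From the data, Σx^2·x^2 = 2100, Σx^2·x = 334, Σx^2 = 84, Σx·x = 84, Σx = 10, Σ1 = 7.
Right-hand side: Σx^2·z = -5106, Σx·z = -876, Σz = -200.
Solving the 3×3 system (Gaussian elimination) gives α = -109070/53081, β = -16377/7583, γ = -43990/53081.

β = -2.1597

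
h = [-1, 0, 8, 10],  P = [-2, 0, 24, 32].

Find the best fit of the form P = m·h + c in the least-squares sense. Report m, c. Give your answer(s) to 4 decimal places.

m = 3.0674, c = 0.4636

Normal-equation sums: Σh·h = 165, Σh = 17, Σ1 = 4.
For AᵀP: Σh·P = 514, ΣP = 54.
AᵀA·[m, c]ᵀ = AᵀP becomes [[165, 17]; [17, 4]]·[m, c]ᵀ = [514, 54]ᵀ.
det = 165·4 − 17² = 371.
m = (514·4 − 17·54)/371 = 1138/371; c = (165·54 − 17·514)/371 = 172/371.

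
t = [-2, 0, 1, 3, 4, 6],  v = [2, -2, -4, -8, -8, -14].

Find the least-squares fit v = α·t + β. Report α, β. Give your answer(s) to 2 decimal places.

With design matrix X, XᵀX = [[66, 12]; [12, 6]] and Xᵀv = [-148, -34]ᵀ.
Eliminating β: 6·(row 1) − 12·(row 2) gives 252·α = 6·(-148) − 12·(-34) = -480, so α = -40/21.
Then β = ((-34) − 12·(-40/21))/6 = -13/7.

α = -1.90, β = -1.86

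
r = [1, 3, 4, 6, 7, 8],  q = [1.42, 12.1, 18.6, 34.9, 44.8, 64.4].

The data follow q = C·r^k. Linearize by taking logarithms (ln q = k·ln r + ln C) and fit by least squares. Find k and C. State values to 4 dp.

Let Y = ln q. Fitting Y = k·ln r + ln C by least squares:
Sums: Σln r = 8.3020, Σ(ln r)² = 14.4498, Σln q = 17.2868, Σln r·ln q = 29.2165.
Normal system: [[14.4498, 8.3020]; [8.3020, 6]]·[k, ln C]ᵀ = [29.2165, 17.2868]ᵀ.
Slope k = (n·Σln r·ln q − Σln r·Σln q)/(n·Σ(ln r)² − (Σln r)²) = (6·29.2165 − 8.3020·17.2868)/17.7753 = 1.78806; ln C = (Σln q − k·Σln r)/n = 0.40705, so C = exp(0.40705) = 1.50238.

k = 1.7881, C = 1.5024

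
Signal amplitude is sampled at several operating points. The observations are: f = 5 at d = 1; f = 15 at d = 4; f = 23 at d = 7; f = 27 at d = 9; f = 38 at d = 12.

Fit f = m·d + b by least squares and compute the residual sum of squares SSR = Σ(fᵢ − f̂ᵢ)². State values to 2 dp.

Setting ∂/∂m … = 0 gives: 291·m + 33·b = 925;  33·m + 5·b = 108.
Eliminating b: 5·(row 1) − 33·(row 2) gives 366·m = 5·925 − 33·108 = 1061, so m = 1061/366.
Then b = (108 − 33·(1061/366))/5 = 301/122.
Residuals: -67/183, 343/366, 44/183, -95/61, 91/122; SSR = 1483/366.

SSR = 4.05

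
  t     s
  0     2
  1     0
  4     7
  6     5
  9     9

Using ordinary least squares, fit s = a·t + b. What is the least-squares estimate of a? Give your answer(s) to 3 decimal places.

Normal-equation sums: Σt·t = 134, Σt = 20, Σ1 = 5.
Right-hand side: Σt·s = 139, Σs = 23.
Normal equations: [[134, 20]; [20, 5]]·[a, b]ᵀ = [139, 23]ᵀ.
det = 134·5 − 20² = 270.
a = (139·5 − 20·23)/270 = 47/54; b = (134·23 − 20·139)/270 = 151/135.

a = 0.870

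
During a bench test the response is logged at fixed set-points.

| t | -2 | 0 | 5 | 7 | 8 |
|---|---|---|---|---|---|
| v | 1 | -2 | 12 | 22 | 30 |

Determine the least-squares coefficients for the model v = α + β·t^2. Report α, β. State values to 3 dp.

α = -1.236, β = 0.487

Setting ∂/∂α … = 0 gives: 5·α + 142·β = 63;  142·α + 7138·β = 3302.
det = 5·7138 − 142² = 15526.
α = (63·7138 − 142·3302)/15526 = -9595/7763; β = (5·3302 − 142·63)/15526 = 3782/7763.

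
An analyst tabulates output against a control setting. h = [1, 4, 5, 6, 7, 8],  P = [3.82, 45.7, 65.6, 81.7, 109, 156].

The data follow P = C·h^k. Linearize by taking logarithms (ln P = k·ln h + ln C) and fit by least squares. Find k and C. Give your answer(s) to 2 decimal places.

k = 1.75, C = 3.85

Linearized form: ln P = k·ln h + ln C. From the 6 transformed points,
XᵀX = [[15.8331, 8.8128]; [8.8128, 6]], rhs = [39.5508, 23.4902]ᵀ  (here Σln h = 8.8128, Σ(ln h)² = 15.8331, Σln P = 23.4902, Σln h·ln P = 39.5508).
Δ = 15.8331·6 − (8.8128)² = 17.3327; k = (39.5508·6 − 8.8128·23.4902)/17.3327 = 1.74754, ln C = (15.8331·23.4902 − 8.8128·39.5508)/17.3327 = 1.34824, so C = exp(1.34824) = 3.85063.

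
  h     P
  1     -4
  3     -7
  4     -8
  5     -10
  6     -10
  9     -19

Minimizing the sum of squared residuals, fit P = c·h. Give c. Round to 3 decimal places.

Compute the Gram sums: Σh·h = 168.
For MᵀP: Σh·P = -338.
Normal equations: [[168]]·[c]ᵀ = [-338]ᵀ.
Hence c = -338 / 168 ≈ -2.0119.

c = -2.012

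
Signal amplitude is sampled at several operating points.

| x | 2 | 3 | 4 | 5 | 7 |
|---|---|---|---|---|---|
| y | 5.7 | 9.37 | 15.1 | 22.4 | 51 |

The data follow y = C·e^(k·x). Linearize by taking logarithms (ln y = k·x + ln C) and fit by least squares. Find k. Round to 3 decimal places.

With ln yᵢ as the transformed response and xᵢ as the regressor:
XᵀX = [[103.0000, 21.0000]; [21.0000, 5]], rhs = [64.1203, 13.7336]ᵀ  (here Σx = 21.0000, Σ(x)² = 103.0000, Σln y = 13.7336, Σx·ln y = 64.1203).
Solving (det = 74.0000): k = 0.43509, ln C = 0.91932.

k = 0.435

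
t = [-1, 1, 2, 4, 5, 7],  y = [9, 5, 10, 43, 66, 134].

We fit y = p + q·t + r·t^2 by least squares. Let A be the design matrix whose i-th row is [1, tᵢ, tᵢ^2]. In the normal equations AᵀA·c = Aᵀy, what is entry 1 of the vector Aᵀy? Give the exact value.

267

Entry 1 ↔ basis 1, so (Aᵀy)_{1} = Σᵢ yᵢ = (1)·(9) + (1)·(5) + (1)·(10) + (1)·(43) + (1)·(66) + (1)·(134) = 267.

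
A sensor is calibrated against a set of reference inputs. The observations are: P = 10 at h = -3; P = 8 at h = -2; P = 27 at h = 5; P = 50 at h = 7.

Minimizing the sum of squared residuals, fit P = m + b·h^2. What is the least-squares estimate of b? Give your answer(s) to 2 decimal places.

b = 0.96

Compute the Gram sums: Σ1 = 4, Σh^2 = 87, Σh^2·h^2 = 3123.
For AᵀP: ΣP = 95, Σh^2·P = 3247.
Δ = 4·3123 − 87² = 4923.
m = (95·3123 − 87·3247)/4923 = 4732/1641; b = (4·3247 − 87·95)/4923 = 4723/4923.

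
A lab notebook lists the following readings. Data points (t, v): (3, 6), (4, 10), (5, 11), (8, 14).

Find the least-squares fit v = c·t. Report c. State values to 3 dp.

With design matrix M, MᵀM = [[114]] and Mᵀv = [225]ᵀ.
Hence c = 225 / 114 ≈ 1.97368.

c = 1.974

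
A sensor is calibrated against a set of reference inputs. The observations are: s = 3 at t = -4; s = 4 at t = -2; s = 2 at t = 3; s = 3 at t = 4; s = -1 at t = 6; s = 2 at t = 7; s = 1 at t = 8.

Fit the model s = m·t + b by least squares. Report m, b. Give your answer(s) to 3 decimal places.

Entries of MᵀM: Σt·t = 194, Σt = 22, Σ1 = 7.
And Σt·s = 14, Σs = 14.
Normal equations: [[194, 22]; [22, 7]]·[m, b]ᵀ = [14, 14]ᵀ.
Eliminating b: 7·(row 1) − 22·(row 2) gives 874·m = 7·14 − 22·14 = -210, so m = -105/437.
Then b = (14 − 22·(-105/437))/7 = 1204/437.

m = -0.240, b = 2.755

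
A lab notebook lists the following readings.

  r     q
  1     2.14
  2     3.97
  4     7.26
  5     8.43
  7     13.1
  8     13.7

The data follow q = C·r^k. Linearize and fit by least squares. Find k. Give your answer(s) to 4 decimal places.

k = 0.9012

With ln qᵢ as the transformed response and ln rᵢ as the regressor:
Σln r = 7.7142, Σ(ln r)² = 13.1032, Σln q = 11.4438, Σln r·ln q = 17.5836.
Equations: 13.1032·k + 7.7142·ln C = 17.5836;  7.7142·k + 6·ln C = 11.4438.
Solving (det = 19.1098): k = 0.90121, ln C = 0.74860.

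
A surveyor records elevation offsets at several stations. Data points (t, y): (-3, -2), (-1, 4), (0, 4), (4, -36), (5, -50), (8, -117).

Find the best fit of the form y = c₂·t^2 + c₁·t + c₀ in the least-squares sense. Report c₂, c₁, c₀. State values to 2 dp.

The normal equations are: 5059·c₂ + 673·c₁ + 115·c₀ = -9328;  673·c₂ + 115·c₁ + 13·c₀ = -1328;  115·c₂ + 13·c₁ + 6·c₀ = -197.
(Σt^2·t^2 = 5059, Σt^2·t = 673, Σt^2 = 115, Σt·t = 115, Σt = 13, Σ1 = 6, Σt^2·y = -9328, Σt·y = -1328, Σy = -197.)
Row-reducing yields c₂ = -150253/102390, c₁ = -329231/102390, c₀ = 38563/17065.

c₂ = -1.47, c₁ = -3.22, c₀ = 2.26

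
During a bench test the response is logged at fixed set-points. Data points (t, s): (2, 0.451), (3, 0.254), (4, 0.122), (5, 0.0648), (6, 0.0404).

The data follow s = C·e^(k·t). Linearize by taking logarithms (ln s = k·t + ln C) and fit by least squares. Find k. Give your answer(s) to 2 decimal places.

k = -0.62

Taking logs, ln s = k·t + ln C, so regress ln s on t.
Σt = 20.0000, Σ(t)² = 90.0000, Σln s = -10.2158, Σt·ln s = -47.0546.
Equations: 90.0000·k + 20.0000·ln C = -47.0546;  20.0000·k + 5·ln C = -10.2158.
Slope k = (n·Σt·ln s − Σt·Σln s)/(n·Σ(t)² − (Σt)²) = (5·-47.0546 − 20.0000·-10.2158)/50.0000 = -0.61913; ln C = (Σln s − k·Σt)/n = 0.43336.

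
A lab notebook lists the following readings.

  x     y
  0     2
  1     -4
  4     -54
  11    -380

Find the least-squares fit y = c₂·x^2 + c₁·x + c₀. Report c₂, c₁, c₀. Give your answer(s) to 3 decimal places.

c₂ = -2.962, c₁ = -2.106, c₀ = 1.622

Sums needed: Σx^2·x^2 = 14898, Σx^2·x = 1396, Σx^2 = 138, Σx·x = 138, Σx = 16, Σ1 = 4.
Moment sums: Σx^2·y = -46848, Σx·y = -4400, Σy = -436.
Normal equations: [[14898, 1396, 138]; [1396, 138, 16]; [138, 16, 4]]·[c₂, c₁, c₀]ᵀ = [-46848, -4400, -436]ᵀ.
Solving the 3×3 system (Gaussian elimination) gives c₂ = -55990/18901, c₁ = -39804/18901, c₀ = 30662/18901.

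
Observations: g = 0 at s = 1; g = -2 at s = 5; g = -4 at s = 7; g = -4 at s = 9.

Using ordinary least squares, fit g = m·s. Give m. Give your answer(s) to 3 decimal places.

m = -0.474

From the data, Σs·s = 156.
For Aᵀg: Σs·g = -74.
AᵀA·[m]ᵀ = Aᵀg becomes [[156]]·[m]ᵀ = [-74]ᵀ.
m = (-74)/156 = -0.474359.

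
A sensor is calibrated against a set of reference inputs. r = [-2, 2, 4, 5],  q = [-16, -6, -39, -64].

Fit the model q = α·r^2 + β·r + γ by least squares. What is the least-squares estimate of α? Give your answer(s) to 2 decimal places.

α = -3.11

Normal-equation sums: Σr^2·r^2 = 913, Σr^2·r = 189, Σr^2 = 49, Σr·r = 49, Σr = 9, Σ1 = 4.
Right-hand side: Σr^2·q = -2312, Σr·q = -456, Σq = -125.
Inverting the 3×3 Gram matrix, [α, β, γ]ᵀ = [-193/62, 759/310, 213/155]ᵀ.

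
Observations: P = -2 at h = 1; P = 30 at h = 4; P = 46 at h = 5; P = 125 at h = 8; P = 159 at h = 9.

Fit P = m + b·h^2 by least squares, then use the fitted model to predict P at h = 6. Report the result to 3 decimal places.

P̂ = 68.792

Entries of XᵀX: Σ1 = 5, Σh^2 = 187, Σh^2·h^2 = 11539.
And ΣP = 358, Σh^2·P = 22507.
XᵀX·[m, b]ᵀ = XᵀP becomes [[5, 187]; [187, 11539]]·[m, b]ᵀ = [358, 22507]ᵀ.
Determinant 5·11539 − 187² = 22726.
m = (358·11539 − 187·22507)/22726 = -7077/2066; b = (5·22507 − 187·358)/22726 = 45589/22726.
At h = 6: P̂ = (-7077/2066)·(1) + (45589/22726)·(36) = 1563357/22726.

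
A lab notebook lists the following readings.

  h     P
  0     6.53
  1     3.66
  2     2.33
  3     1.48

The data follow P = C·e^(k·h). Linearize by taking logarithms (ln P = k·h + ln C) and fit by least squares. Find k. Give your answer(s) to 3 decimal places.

With ln Pᵢ as the transformed response and hᵢ as the regressor:
Σh = 6.0000, Σ(h)² = 14.0000, Σln P = 4.4118, Σh·ln P = 4.1653.
Normal system: [[14.0000, 6.0000]; [6.0000, 4]]·[k, ln C]ᵀ = [4.1653, 4.4118]ᵀ.
Δ = 14.0000·4 − (6.0000)² = 20.0000; k = (4.1653·4 − 6.0000·4.4118)/20.0000 = -0.49047, ln C = (14.0000·4.4118 − 6.0000·4.1653)/20.0000 = 1.83865.

k = -0.490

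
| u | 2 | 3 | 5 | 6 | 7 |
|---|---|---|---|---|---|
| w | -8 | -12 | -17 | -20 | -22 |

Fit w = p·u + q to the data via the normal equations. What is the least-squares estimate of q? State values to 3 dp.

The normal system XᵀX·[p, q]ᵀ = Xᵀw is [[123, 23]; [23, 5]]·[p, q]ᵀ = [-411, -79]ᵀ.
Δ = 123·5 − 23² = 86.
p = ((-411)·5 − 23·(-79))/86 = -119/43; q = (123·(-79) − 23·(-411))/86 = -132/43.

q = -3.070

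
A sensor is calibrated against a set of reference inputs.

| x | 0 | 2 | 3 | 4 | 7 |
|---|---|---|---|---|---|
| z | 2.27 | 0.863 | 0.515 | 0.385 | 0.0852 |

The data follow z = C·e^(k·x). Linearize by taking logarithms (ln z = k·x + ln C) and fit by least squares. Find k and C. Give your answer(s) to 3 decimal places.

k = -0.464, C = 2.233

Taking logs, ln z = k·x + ln C, so regress ln z on x.
Σx = 16.0000, Σ(x)² = 78.0000, Σln z = -3.4084, Σx·ln z = -23.3428.
Equations: 78.0000·k + 16.0000·ln C = -23.3428;  16.0000·k + 5·ln C = -3.4084.
Slope k = (n·Σx·ln z − Σx·Σln z)/(n·Σ(x)² − (Σx)²) = (5·-23.3428 − 16.0000·-3.4084)/134.0000 = -0.46402; ln C = (Σln z − k·Σx)/n = 0.80319, so C = exp(0.80319) = 2.23266.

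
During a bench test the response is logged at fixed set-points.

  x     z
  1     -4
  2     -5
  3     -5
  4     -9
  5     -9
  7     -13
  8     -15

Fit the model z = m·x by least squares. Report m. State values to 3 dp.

The normal equations are: 168·m = -321.
Hence m = -321 / 168 ≈ -1.91071.

m = -1.911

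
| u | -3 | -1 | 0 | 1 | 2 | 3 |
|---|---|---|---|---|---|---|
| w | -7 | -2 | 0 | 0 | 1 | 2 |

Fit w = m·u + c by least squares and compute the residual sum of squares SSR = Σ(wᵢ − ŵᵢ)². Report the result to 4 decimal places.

Entries of XᵀX: Σu·u = 24, Σu = 2, Σ1 = 6.
Right-hand side: Σu·w = 31, Σw = -6.
XᵀX·[m, c]ᵀ = Xᵀw becomes [[24, 2]; [2, 6]]·[m, c]ᵀ = [31, -6]ᵀ.
Δ = 24·6 − 2² = 140.
m = (31·6 − 2·(-6))/140 = 99/70; c = (24·(-6) − 2·31)/140 = -103/70.
Residuals: -9/7, 31/35, 103/70, 2/35, -5/14, -27/35; SSR = 373/70.

SSR = 5.3286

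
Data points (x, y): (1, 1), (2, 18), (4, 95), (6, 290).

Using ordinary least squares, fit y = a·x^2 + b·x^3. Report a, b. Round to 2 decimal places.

Normal-equation sums: Σx^2·x^2 = 1569, Σx^2·x^3 = 8833, Σx^3·x^3 = 50817.
And Σx^2·y = 12033, Σx^3·y = 68865.
AᵀA·[a, b]ᵀ = Aᵀy becomes [[1569, 8833]; [8833, 50817]]·[a, b]ᵀ = [12033, 68865]ᵀ.
Δ = 1569·50817 − 8833² = 1709984.
a = (12033·50817 − 8833·68865)/1709984 = 99888/53437; b = (1569·68865 − 8833·12033)/1709984 = 55053/53437.

a = 1.87, b = 1.03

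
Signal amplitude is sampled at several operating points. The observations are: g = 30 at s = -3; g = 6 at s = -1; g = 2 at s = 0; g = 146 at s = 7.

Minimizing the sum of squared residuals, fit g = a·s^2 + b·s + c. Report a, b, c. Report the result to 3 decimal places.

Normal-equation sums: Σs^2·s^2 = 2483, Σs^2·s = 315, Σs^2 = 59, Σs·s = 59, Σs = 3, Σ1 = 4.
And Σs^2·g = 7430, Σs·g = 926, Σg = 184.
Row-reducing yields a = 27141/9109, b = -3005/9109, c = 20938/9109.

a = 2.980, b = -0.330, c = 2.299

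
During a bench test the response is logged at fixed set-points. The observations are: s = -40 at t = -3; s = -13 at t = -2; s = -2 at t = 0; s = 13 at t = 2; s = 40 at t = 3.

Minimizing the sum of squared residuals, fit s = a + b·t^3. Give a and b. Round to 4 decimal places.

a = -0.4000, b = 1.4931

Forming MᵀM = [[5, 0]; [0, 1586]] and Mᵀs = [-2, 2368]ᵀ gives MᵀM·[a, b]ᵀ = Mᵀs.
Determinant 5·1586 − 0² = 7930.
a = ((-2)·1586 − 0·2368)/7930 = -2/5; b = (5·2368 − 0·(-2))/7930 = 1184/793.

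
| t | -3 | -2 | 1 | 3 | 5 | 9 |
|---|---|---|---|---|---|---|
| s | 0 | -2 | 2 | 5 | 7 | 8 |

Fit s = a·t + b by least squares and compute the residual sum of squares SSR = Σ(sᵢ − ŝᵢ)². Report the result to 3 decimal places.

SSR = 8.241

Forming AᵀA = [[129, 13]; [13, 6]] and Aᵀs = [128, 20]ᵀ gives AᵀA·[a, b]ᵀ = Aᵀs.
Eliminating b: 6·(row 1) − 13·(row 2) gives 605·a = 6·128 − 13·20 = 508, so a = 508/605.
Then b = (20 − 13·(508/605))/6 = 916/605.
Residuals: 608/605, -222/121, -214/605, 117/121, 779/605, -648/605; SSR = 4986/605.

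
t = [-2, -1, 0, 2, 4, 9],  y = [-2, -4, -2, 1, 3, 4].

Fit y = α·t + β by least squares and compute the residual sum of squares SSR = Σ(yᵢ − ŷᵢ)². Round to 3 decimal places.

SSR = 8.976

Entries of AᵀA: Σt·t = 106, Σt = 12, Σ1 = 6.
Right-hand side: Σt·y = 58, Σy = 0.
Normal equations: [[106, 12]; [12, 6]]·[α, β]ᵀ = [58, 0]ᵀ.
det = 106·6 − 12² = 492.
α = (58·6 − 12·0)/492 = 29/41; β = (106·0 − 12·58)/492 = -58/41.
Residuals: 34/41, -77/41, -24/41, 1, 65/41, -39/41; SSR = 368/41.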